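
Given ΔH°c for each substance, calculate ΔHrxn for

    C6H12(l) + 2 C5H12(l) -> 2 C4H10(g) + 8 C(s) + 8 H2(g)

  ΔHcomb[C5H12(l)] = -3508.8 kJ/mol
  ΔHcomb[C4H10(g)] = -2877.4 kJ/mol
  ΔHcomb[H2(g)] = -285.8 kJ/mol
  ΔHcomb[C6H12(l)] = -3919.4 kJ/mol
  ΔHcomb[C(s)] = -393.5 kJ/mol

ΔHrxn = 252.2 kJ/mol

With combustion enthalpies, reactants minus products:
= [1·(-3919.4) + 2·(-3508.8)] − [2·(-2877.4) + 8·(-393.5) + 8·(-285.8)]
= 252.2 kJ/mol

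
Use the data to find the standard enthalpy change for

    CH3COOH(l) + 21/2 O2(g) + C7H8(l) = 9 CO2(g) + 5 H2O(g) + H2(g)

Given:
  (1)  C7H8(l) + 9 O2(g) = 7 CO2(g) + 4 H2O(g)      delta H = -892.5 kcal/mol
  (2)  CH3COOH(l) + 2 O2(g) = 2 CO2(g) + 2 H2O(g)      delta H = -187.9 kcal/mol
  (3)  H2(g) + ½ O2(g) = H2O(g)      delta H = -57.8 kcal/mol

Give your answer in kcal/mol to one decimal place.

delta H = -1022.6 kcal/mol

(1) as written (C7H8(l) already on the reactant side): -892.5 kcal/mol
(2) as written (CH3COOH(l) already on the reactant side): -187.9 kcal/mol
(3) reversed (reverse to put H2(g) on the product side): +57.8 kcal/mol
Combining the equations, delta H = (1)·(-892.5) + (1)·(-187.9) + (-1)·(-57.8) = -1022.6 kcal/mol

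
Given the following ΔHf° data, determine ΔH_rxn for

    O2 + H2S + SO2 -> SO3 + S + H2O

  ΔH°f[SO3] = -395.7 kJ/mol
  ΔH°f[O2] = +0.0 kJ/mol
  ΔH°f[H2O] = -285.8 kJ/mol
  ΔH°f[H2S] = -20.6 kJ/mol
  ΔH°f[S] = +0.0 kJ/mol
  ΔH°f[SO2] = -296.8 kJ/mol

Products: 1·(-395.7) + 1·(+0.0) + 1·(-285.8) = -681.5
Reactants: 1·(+0.0) + 1·(-20.6) + 1·(-296.8) = -317.4
ΔH_rxn = (-681.5) − (-317.4) = -364.1 kJ/mol

ΔH_rxn = -364.1 kJ/mol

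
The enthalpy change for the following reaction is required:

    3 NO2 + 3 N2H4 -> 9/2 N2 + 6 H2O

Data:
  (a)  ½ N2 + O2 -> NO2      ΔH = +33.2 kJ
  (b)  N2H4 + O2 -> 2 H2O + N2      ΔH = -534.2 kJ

ΔH = -1702.2 kJ

(a) reversed and × 3: (-3)·(+33.2) = -99.6 kJ
(b) × 3: (3)·(-534.2) = -1602.6 kJ
By Hess's law, ΔH = (-99.6) + (-1602.6) = -1702.2 kJ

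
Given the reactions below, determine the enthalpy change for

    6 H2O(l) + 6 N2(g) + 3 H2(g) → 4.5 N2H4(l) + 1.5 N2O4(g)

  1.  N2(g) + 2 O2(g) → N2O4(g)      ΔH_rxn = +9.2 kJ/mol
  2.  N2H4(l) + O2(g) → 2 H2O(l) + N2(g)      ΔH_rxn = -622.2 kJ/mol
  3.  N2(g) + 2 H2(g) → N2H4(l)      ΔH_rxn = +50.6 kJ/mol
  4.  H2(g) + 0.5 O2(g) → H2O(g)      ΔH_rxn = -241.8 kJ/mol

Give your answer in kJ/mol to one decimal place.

ΔH_rxn = 1956.3 kJ/mol

eq. 1 × 3/2 (scale by 3/2 for the 3/2 N2O4(g)): (3/2)·(+9.2) = +13.8 kJ/mol
eq. 2 reversed and × 3 (H2O(l) must end up as a reactant; scale by 3 for the 6 H2O(l)): (-3)·(-622.2) = +1866.6 kJ/mol
eq. 3 × 3/2: (3/2)·(+50.6) = +75.9 kJ/mol
eq. 4: not needed (H2O(g) appears nowhere else).
By Hess's law, ΔH_rxn = (3/2)·(+9.2) + (-3)·(-622.2) + (3/2)·(+50.6) = 1956.3 kJ/mol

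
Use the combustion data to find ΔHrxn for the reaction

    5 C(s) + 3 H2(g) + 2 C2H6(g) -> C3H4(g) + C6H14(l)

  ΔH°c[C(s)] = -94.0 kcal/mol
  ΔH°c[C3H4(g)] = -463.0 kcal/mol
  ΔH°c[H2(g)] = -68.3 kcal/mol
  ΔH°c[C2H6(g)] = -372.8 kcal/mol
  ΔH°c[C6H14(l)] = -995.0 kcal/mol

Using ΔH = Σ nΔHc°(reactants) − Σ nΔHc°(products):
= [5·(-94.0) + 3·(-68.3) + 2·(-372.8)] − [1·(-463.0) + 1·(-995.0)]
= 37.5 kcal/mol

ΔHrxn = 37.5 kcal/mol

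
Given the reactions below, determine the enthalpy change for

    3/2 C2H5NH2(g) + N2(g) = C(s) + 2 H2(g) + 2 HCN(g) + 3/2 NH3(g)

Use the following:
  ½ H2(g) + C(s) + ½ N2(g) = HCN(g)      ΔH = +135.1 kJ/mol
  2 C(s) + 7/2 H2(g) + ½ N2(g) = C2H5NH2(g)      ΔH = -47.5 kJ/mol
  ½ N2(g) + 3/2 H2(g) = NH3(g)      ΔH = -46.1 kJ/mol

equation 1 × 2: (2)·(+135.1) = +270.2 kJ/mol
equation 2 reversed and × 3/2: (-3/2)·(-47.5) = +71.25 kJ/mol
equation 3 × 3/2: (3/2)·(-46.1) = -69.15 kJ/mol
Combining the equations, ΔH = (+270.2) + (+71.25) + (-69.15) = 272.3 kJ/mol

ΔH = 272.3 kJ/mol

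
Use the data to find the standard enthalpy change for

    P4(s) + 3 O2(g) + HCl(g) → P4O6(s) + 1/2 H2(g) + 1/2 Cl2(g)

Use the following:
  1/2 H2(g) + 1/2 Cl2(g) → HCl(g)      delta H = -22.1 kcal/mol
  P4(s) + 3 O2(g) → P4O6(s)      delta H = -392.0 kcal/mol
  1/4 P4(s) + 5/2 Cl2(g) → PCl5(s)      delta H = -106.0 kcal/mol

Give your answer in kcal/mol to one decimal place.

equation 1 reversed: +22.1 kcal/mol
equation 2 as written: -392.0 kcal/mol
equation 3: not needed.
delta H = (+22.1) + (-392.0) = -369.9 kcal/mol

delta H = -369.9 kcal/mol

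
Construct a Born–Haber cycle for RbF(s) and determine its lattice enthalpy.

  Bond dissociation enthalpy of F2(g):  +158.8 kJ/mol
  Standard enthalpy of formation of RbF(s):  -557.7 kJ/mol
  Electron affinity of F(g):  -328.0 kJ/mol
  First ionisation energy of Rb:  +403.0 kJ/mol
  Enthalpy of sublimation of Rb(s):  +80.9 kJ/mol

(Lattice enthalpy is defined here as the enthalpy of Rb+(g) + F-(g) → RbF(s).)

U = -793.0 kJ/mol

ΔHf° = 1·ΔHsub + 1·(ΣIE) + 1/2·D(F2) + 1·EA + U
-557.7 = 1·(+80.9) + 1·(+403.0) + 1/2·(+158.8) + 1·(-328.0) + U
U = -557.7 − (+235.3) = -793.0 kJ/mol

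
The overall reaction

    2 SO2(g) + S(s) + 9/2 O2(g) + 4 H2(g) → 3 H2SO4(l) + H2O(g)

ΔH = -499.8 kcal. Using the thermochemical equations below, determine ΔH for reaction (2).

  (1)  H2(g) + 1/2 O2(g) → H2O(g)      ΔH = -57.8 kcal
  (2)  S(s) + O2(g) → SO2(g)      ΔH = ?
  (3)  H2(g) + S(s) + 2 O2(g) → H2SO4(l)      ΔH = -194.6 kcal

ΔH = -70.9 kcal

(1) as written (H2O(g) already on the product side): -57.8 kcal
(2) reversed and × 2 (SO2(g) must end up as a reactant; ×2 to match 2 SO2(g) in the target): contributes −2·x
(3) × 3 (×3 to match 3 H2SO4(l) in the target): (3)·(-194.6) = -583.8 kcal
-499.8 = (-57.8) + (-583.8) − 2·x
x = (-499.8 − (-641.6)) / (-2) = -70.9 kcal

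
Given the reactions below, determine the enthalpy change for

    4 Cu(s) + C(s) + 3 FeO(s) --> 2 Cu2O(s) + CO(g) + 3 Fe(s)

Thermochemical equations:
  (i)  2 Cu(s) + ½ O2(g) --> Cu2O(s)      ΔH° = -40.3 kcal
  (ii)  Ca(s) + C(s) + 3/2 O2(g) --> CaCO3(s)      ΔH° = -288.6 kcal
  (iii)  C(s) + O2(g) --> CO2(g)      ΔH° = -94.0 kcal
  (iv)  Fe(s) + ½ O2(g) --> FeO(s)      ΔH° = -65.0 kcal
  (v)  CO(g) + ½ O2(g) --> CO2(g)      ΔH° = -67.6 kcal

ΔH° = 88.0 kcal

(i) × 2 (×2 to match 2 Cu2O(s) in the target): (2)·(-40.3) = -80.6 kcal
(ii): not needed (Ca(s) appears nowhere else).
(iii) as written: -94.0 kcal
(iv) reversed and × 3 (reverse to put FeO(s) on the reactant side; scale by 3 for the 3 FeO(s)): (-3)·(-65.0) = +195.0 kcal
(v) reversed (reverse to put CO(g) on the product side): +67.6 kcal
ΔH° = (-80.6) + (-94.0) + (+195.0) + (+67.6) = 88.0 kcal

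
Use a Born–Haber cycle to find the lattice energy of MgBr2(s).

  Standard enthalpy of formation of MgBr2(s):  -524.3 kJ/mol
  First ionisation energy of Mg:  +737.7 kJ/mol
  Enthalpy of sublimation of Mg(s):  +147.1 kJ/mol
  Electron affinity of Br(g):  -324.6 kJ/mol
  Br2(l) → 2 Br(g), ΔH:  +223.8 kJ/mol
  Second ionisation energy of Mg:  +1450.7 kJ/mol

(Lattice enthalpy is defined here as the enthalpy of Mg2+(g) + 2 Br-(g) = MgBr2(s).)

ΔHf° = 1·ΔHsub + 1·(ΣIE) + 1·D(Br2) + 2·EA + U
-524.3 = 1·(+147.1) + 1·(+2188.4) + 1·(+223.8) + 2·(-324.6) + U
U = -524.3 − (+1910.1) = -2434.4 kJ/mol

U = -2434.4 kJ/mol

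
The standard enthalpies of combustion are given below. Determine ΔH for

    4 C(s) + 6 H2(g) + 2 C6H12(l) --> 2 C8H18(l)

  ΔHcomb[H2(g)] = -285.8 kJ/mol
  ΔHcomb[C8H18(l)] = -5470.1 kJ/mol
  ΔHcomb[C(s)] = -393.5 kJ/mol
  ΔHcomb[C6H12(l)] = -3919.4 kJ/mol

ΔH = -187.4 kJ/mol

Using ΔH = Σ nΔHc°(reactants) − Σ nΔHc°(products):
= [4·(-393.5) + 6·(-285.8) + 2·(-3919.4)] − [2·(-5470.1)]
= -187.4 kJ/mol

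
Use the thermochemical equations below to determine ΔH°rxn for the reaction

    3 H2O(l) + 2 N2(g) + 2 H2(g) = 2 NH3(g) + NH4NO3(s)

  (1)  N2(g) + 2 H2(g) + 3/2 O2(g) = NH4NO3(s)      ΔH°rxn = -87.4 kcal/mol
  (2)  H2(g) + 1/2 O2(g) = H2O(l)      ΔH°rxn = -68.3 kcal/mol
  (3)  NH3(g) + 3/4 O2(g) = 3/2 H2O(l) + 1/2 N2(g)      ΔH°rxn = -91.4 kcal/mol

ΔH°rxn = 95.4 kcal/mol

(1) as written: -87.4 kcal/mol
(2): not needed.
(3) reversed and × 2: (-2)·(-91.4) = +182.8 kcal/mol
ΔH°rxn = (1)·(-87.4) + (-2)·(-91.4) = 95.4 kcal/mol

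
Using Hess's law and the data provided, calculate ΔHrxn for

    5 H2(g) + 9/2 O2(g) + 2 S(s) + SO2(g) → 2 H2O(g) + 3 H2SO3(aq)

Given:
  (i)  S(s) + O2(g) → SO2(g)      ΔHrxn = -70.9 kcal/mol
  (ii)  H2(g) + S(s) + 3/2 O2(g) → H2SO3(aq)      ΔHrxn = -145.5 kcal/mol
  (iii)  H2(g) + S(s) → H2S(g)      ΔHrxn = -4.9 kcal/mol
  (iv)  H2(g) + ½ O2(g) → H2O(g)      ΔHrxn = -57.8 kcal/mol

ΔHrxn = -481.2 kcal/mol

(i) reversed: +70.9 kcal/mol
(ii) × 3: (3)·(-145.5) = -436.5 kcal/mol
(iii): not needed.
(iv) × 2: (2)·(-57.8) = -115.6 kcal/mol
ΔHrxn = (+70.9) + (-436.5) + (-115.6) = -481.2 kcal/mol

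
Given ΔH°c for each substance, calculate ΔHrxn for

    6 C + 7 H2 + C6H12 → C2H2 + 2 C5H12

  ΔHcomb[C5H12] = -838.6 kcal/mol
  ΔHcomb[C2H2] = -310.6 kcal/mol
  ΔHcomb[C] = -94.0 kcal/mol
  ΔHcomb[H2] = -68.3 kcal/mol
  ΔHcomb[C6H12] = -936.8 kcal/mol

ΔHrxn = 8.9 kcal/mol

With combustion enthalpies, reactants minus products:
= [6·(-94.0) + 7·(-68.3) + 1·(-936.8)] − [1·(-310.6) + 2·(-838.6)]
= 8.9 kcal/mol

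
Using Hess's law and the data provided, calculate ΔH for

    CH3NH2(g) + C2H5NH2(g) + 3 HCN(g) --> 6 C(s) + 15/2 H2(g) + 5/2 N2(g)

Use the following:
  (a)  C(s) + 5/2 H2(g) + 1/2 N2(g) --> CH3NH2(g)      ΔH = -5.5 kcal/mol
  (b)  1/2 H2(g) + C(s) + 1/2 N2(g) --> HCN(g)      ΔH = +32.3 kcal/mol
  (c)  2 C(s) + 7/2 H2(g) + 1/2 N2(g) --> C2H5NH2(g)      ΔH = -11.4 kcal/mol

(a) reversed: +5.5 kcal/mol
(b) reversed and × 3: (-3)·(+32.3) = -96.9 kcal/mol
(c) reversed: +11.4 kcal/mol
By Hess's law, ΔH = (+5.5) + (-96.9) + (+11.4) = -80.0 kcal/mol

ΔH = -80.0 kcal/mol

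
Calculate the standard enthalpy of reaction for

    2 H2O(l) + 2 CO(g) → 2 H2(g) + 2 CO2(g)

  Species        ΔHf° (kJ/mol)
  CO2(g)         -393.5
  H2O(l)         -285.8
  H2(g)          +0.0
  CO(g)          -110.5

ΔH° = 5.6 kJ/mol

ΔH°rxn = Σ nΔHf°(products) − Σ nΔHf°(reactants).
Products: 2·(+0.0) + 2·(-393.5) = -787.0
Reactants: 2·(-285.8) + 2·(-110.5) = -792.6
ΔH° = (-787.0) − (-792.6) = 5.6 kJ/mol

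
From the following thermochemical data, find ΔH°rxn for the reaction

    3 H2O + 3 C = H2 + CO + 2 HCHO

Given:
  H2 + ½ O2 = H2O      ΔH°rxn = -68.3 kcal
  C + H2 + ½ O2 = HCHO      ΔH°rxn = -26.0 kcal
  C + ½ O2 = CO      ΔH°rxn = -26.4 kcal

ΔH°rxn = 126.5 kcal

equation 1 reversed and × 3 (reverse to put H2O on the reactant side; scale by 3 for the 3 H2O): (-3)·(-68.3) = +204.9 kcal
equation 2 × 2 (×2 to match 2 HCHO in the target): (2)·(-26.0) = -52.0 kcal
equation 3 as written (CO already on the product side): -26.4 kcal
Summing the manipulated equations, ΔH°rxn = (+204.9) + (-52.0) + (-26.4) = 126.5 kcal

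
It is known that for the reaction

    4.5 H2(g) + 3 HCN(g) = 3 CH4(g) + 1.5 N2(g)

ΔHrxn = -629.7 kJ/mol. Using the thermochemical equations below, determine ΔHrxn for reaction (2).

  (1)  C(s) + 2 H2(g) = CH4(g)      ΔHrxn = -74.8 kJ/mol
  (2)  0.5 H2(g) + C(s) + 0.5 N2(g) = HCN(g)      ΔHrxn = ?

(1) × 3: (3)·(-74.8) = -224.4 kJ/mol
(2) reversed and × 3: contributes −3·x
-629.7 = (-224.4) − 3·x
x = (-629.7 − (-224.4)) / (-3) = 135.1 kJ/mol

ΔHrxn = 135.1 kJ/mol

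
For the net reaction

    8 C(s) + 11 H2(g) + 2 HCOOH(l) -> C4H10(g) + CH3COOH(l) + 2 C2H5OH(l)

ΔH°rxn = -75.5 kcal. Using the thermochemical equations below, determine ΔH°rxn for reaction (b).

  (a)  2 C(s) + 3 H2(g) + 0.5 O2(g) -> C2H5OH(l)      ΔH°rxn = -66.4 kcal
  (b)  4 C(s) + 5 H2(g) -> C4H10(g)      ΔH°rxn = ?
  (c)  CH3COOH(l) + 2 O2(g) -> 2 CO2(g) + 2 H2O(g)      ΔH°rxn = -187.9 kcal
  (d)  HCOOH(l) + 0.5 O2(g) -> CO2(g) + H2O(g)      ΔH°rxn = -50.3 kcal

(a) × 2 (×2 to match 2 C2H5OH(l) in the target): (2)·(-66.4) = -132.8 kcal
(b) as written (C4H10(g) already on the product side): contributes x
(c) reversed (reverse to put CH3COOH(l) on the product side): +187.9 kcal
(d) × 2 (scale by 2 for the 2 HCOOH(l)): (2)·(-50.3) = -100.6 kcal
-75.5 = (-132.8) + (+187.9) + (-100.6) + x
x = (-75.5 − (-45.5)) / (1) = -30.0 kcal

ΔH°rxn = -30.0 kcal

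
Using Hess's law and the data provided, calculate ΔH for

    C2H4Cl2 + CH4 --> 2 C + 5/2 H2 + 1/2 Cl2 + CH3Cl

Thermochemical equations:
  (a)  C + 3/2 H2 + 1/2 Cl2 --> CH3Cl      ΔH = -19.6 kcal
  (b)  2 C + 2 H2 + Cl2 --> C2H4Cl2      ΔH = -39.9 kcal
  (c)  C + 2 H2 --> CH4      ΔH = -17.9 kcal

ΔH = 38.2 kcal

(a) as written (CH3Cl already on the product side): -19.6 kcal
(b) reversed (reverse to put C2H4Cl2 on the reactant side): +39.9 kcal
(c) reversed (CH4 must end up as a reactant): +17.9 kcal
By Hess's law, ΔH = (1)·(-19.6) + (-1)·(-39.9) + (-1)·(-17.9) = 38.2 kcal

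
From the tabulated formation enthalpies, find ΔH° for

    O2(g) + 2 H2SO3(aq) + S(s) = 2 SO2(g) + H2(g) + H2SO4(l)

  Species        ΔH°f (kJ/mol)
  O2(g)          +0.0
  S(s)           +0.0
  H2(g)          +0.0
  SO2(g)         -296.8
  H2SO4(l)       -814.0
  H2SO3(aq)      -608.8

Products: 2·(-296.8) + 1·(+0.0) + 1·(-814.0) = -1407.6
Reactants: 1·(+0.0) + 2·(-608.8) + 1·(+0.0) = -1217.6
ΔH° = (-1407.6) − (-1217.6) = -190.0 kJ/mol

ΔH° = -190.0 kJ/mol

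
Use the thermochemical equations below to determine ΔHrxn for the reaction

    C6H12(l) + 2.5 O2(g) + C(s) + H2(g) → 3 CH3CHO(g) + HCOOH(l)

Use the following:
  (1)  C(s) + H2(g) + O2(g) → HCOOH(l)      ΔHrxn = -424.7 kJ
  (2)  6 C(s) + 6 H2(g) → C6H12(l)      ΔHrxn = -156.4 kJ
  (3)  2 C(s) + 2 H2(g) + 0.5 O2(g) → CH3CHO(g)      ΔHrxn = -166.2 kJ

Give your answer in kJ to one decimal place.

ΔHrxn = -766.9 kJ

(1) as written (HCOOH(l) already on the product side): -424.7 kJ
(2) reversed (reverse to put C6H12(l) on the reactant side): +156.4 kJ
(3) × 3 (×3 to match 3 CH3CHO(g) in the target): (3)·(-166.2) = -498.6 kJ
Since enthalpy is a state function, ΔHrxn = (-424.7) + (+156.4) + (-498.6) = -766.9 kJ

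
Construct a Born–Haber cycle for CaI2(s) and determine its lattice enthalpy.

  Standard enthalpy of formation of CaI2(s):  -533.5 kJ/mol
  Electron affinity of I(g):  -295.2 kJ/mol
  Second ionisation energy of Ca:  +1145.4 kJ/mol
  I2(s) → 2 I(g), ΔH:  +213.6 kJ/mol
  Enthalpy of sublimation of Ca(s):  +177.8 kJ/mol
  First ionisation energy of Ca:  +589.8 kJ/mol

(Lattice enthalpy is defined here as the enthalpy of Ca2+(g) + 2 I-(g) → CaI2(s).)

U = -2069.7 kJ/mol

ΔHf° = 1·ΔHsub + 1·(ΣIE) + 1·D(I2) + 2·EA + U
-533.5 = 1·(+177.8) + 1·(+1735.2) + 1·(+213.6) + 2·(-295.2) + U
U = -533.5 − (+1536.2) = -2069.7 kJ/mol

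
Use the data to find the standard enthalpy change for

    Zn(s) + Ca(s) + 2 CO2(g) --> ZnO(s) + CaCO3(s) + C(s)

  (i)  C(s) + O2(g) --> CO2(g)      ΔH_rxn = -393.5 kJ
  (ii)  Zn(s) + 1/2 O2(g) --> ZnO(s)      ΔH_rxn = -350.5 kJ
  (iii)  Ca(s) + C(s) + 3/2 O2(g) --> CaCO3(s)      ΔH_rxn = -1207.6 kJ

(i) reversed and × 2: (-2)·(-393.5) = +787.0 kJ
(ii) as written: -350.5 kJ
(iii) as written: -1207.6 kJ
Since enthalpy is a state function, ΔH_rxn = (+787.0) + (-350.5) + (-1207.6) = -771.1 kJ

ΔH_rxn = -771.1 kJ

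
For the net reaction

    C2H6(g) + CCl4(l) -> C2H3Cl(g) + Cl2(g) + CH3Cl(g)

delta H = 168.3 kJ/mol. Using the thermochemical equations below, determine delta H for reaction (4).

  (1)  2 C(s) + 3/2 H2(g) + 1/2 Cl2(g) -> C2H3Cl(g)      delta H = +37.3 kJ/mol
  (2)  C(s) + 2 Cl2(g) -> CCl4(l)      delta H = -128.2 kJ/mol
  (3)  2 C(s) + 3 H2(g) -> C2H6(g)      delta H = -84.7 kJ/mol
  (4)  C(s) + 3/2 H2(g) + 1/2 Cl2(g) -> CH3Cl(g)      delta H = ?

delta H = -81.9 kJ/mol

(1) as written (C2H3Cl(g) already on the product side): +37.3 kJ/mol
(2) reversed (reverse to put CCl4(l) on the reactant side): +128.2 kJ/mol
(3) reversed (C2H6(g) must end up as a reactant): +84.7 kJ/mol
(4) as written (CH3Cl(g) already on the product side): contributes x
+168.3 = (+37.3) + (+128.2) + (+84.7) + x
x = (+168.3 − (+250.2)) / (1) = -81.9 kJ/mol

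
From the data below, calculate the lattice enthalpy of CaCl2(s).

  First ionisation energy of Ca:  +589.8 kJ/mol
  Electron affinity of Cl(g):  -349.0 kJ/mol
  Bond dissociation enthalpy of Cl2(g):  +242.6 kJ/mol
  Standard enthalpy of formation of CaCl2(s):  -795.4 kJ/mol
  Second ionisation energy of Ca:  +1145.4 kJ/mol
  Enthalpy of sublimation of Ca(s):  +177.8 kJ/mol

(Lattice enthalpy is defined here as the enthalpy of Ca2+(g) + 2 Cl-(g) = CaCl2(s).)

ΔHf° = 1·ΔHsub + 1·(ΣIE) + 1·D(Cl2) + 2·EA + U
-795.4 = 1·(+177.8) + 1·(+1735.2) + 1·(+242.6) + 2·(-349.0) + U
U = -795.4 − (+1457.6) = -2253.0 kJ/mol

U = -2253.0 kJ/mol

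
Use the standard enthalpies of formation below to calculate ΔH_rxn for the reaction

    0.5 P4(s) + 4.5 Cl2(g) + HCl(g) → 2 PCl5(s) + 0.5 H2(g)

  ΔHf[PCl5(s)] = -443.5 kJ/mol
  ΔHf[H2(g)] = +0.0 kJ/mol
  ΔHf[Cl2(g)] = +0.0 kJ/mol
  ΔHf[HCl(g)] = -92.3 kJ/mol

Products: 2·(-443.5) + 1/2·(+0.0) = -887.0
Reactants: 1/2·(+0.0) + 9/2·(+0.0) + 1·(-92.3) = -92.3
ΔH_rxn = (-887.0) − (-92.3) = -794.7 kJ/mol

ΔH_rxn = -794.7 kJ/mol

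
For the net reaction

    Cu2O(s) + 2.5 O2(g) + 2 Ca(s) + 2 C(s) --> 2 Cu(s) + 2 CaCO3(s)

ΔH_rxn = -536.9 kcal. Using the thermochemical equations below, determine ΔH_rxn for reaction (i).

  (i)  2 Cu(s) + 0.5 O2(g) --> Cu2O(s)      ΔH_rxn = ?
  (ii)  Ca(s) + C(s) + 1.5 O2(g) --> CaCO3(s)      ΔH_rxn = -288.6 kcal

ΔH_rxn = -40.3 kcal

(i) reversed (Cu2O(s) must end up as a reactant): contributes −x
(ii) × 2 (scale by 2 for the 2 CaCO3(s)): (2)·(-288.6) = -577.2 kcal
-536.9 = (-577.2) − x
x = (-536.9 − (-577.2)) / (-1) = -40.3 kcal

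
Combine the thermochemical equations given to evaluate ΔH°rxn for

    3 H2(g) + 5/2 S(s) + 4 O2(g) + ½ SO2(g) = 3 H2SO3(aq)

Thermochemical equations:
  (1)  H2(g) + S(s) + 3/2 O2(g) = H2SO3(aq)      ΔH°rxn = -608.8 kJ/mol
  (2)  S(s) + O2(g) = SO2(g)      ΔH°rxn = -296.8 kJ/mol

ΔH°rxn = -1678.0 kJ/mol

(1) × 3: (3)·(-608.8) = -1826.4 kJ/mol
(2) reversed and × 1/2: (-1/2)·(-296.8) = +148.4 kJ/mol
ΔH°rxn = (-1826.4) + (+148.4) = -1678.0 kJ/mol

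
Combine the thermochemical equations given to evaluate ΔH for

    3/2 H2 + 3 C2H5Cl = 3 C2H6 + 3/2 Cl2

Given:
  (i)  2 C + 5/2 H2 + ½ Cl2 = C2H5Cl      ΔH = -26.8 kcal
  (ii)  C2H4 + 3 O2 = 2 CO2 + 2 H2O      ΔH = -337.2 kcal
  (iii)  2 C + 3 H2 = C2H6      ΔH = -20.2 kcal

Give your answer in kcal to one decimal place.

(i) reversed and × 3 (C2H5Cl must end up as a reactant; ×3 to match 3 C2H5Cl in the target): (-3)·(-26.8) = +80.4 kcal
(ii): not needed (O2 appears nowhere else).
(iii) × 3 (×3 to match 3 C2H6 in the target): (3)·(-20.2) = -60.6 kcal
Summing the manipulated equations, ΔH = (+80.4) + (-60.6) = 19.8 kcal

ΔH = 19.8 kcal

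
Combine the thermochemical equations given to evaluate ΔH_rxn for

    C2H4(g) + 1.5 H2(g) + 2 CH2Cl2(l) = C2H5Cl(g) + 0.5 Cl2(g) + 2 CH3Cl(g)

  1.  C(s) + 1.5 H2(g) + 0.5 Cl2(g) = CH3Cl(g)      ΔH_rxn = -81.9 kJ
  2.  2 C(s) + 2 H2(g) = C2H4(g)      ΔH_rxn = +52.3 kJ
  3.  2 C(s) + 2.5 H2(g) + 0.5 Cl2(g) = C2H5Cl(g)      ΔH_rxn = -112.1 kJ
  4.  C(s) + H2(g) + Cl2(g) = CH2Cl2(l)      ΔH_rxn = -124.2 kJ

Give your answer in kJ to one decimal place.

eq. 1 × 2: (2)·(-81.9) = -163.8 kJ
eq. 2 reversed: -52.3 kJ
eq. 3 as written: -112.1 kJ
eq. 4 reversed and × 2: (-2)·(-124.2) = +248.4 kJ
By Hess's law, ΔH_rxn = (2)·(-81.9) + (-1)·(+52.3) + (1)·(-112.1) + (-2)·(-124.2) = -79.8 kJ

ΔH_rxn = -79.8 kJ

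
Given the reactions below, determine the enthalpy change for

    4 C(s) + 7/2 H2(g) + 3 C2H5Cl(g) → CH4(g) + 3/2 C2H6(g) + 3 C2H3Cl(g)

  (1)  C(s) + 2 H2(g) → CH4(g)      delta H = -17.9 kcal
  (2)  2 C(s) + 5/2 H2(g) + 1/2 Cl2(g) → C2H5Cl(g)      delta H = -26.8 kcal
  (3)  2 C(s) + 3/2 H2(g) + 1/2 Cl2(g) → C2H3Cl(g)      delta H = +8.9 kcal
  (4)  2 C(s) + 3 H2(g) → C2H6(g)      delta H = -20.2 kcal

delta H = 58.9 kcal

(1) as written (CH4(g) already on the product side): -17.9 kcal
(2) reversed and × 3 (C2H5Cl(g) must end up as a reactant; scale by 3 for the 3 C2H5Cl(g)): (-3)·(-26.8) = +80.4 kcal
(3) × 3 (×3 to match 3 C2H3Cl(g) in the target): (3)·(+8.9) = +26.7 kcal
(4) × 3/2 (×3/2 to match 3/2 C2H6(g) in the target): (3/2)·(-20.2) = -30.3 kcal
Since enthalpy is a state function, delta H = (1)·(-17.9) + (-3)·(-26.8) + (3)·(+8.9) + (3/2)·(-20.2) = 58.9 kcal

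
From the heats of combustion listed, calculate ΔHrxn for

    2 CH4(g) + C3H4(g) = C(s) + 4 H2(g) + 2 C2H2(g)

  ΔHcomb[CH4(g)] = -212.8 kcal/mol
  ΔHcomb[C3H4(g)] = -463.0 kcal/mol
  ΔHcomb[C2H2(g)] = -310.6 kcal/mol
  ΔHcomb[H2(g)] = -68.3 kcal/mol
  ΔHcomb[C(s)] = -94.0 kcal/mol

ΔHrxn = 99.8 kcal/mol

Using ΔH = Σ nΔHc°(reactants) − Σ nΔHc°(products):
= [2·(-212.8) + 1·(-463.0)] − [1·(-94.0) + 4·(-68.3) + 2·(-310.6)]
= 99.8 kcal/mol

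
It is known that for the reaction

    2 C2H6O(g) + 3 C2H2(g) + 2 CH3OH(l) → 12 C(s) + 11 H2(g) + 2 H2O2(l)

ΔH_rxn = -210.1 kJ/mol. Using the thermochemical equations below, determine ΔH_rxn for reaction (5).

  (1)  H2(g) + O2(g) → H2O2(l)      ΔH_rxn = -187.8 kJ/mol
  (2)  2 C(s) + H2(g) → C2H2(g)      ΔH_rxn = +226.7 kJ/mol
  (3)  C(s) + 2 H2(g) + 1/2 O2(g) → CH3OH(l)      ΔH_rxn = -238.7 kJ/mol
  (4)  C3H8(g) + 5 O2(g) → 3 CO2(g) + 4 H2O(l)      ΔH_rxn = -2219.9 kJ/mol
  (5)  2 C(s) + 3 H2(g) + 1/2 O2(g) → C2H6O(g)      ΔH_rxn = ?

ΔH_rxn = -184.1 kJ/mol

(1) × 2: (2)·(-187.8) = -375.6 kJ/mol
(2) reversed and × 3: (-3)·(+226.7) = -680.1 kJ/mol
(3) reversed and × 2: (-2)·(-238.7) = +477.4 kJ/mol
(4): not needed.
(5) reversed and × 2: contributes −2·x
-210.1 = (-375.6) + (-680.1) + (+477.4) − 2·x
x = (-210.1 − (-578.3)) / (-2) = -184.1 kJ/mol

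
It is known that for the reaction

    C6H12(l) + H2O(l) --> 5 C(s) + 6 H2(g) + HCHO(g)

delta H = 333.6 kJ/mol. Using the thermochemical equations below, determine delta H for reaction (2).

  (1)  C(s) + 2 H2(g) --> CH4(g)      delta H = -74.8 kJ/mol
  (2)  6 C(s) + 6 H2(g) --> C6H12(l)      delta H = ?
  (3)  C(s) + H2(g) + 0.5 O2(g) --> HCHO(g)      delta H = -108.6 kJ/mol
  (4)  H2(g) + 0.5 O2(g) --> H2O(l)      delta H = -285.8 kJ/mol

delta H = -156.4 kJ/mol

(1): not needed.
(2) reversed: contributes −x
(3) as written: -108.6 kJ/mol
(4) reversed: +285.8 kJ/mol
+333.6 = (-108.6) + (+285.8) − x
x = (+333.6 − (+177.2)) / (-1) = -156.4 kJ/mol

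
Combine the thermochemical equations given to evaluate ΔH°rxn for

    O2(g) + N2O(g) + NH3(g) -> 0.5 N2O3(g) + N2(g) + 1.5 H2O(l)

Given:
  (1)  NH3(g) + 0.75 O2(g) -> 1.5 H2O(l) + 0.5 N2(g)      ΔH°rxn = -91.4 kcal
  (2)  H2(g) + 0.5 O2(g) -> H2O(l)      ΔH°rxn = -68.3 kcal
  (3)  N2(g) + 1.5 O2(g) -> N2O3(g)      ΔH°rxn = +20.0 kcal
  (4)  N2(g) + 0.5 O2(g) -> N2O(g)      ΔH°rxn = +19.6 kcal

ΔH°rxn = -101.0 kcal

(1) as written: -91.4 kcal
(2): not needed.
(3) × 1/2: (1/2)·(+20.0) = +10.0 kcal
(4) reversed: -19.6 kcal
Since enthalpy is a state function, ΔH°rxn = (1)·(-91.4) + (1/2)·(+20.0) + (-1)·(+19.6) = -101.0 kcal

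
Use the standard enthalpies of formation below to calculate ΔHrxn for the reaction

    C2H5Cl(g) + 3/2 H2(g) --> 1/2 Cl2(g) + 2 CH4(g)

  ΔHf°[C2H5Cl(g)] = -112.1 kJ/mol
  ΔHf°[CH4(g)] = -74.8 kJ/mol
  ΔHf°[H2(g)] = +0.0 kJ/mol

Products: 1/2·(+0.0) + 2·(-74.8) = -149.6
Reactants: 1·(-112.1) + 3/2·(+0.0) = -112.1
ΔHrxn = (-149.6) − (-112.1) = -37.5 kJ/mol

ΔHrxn = -37.5 kJ/mol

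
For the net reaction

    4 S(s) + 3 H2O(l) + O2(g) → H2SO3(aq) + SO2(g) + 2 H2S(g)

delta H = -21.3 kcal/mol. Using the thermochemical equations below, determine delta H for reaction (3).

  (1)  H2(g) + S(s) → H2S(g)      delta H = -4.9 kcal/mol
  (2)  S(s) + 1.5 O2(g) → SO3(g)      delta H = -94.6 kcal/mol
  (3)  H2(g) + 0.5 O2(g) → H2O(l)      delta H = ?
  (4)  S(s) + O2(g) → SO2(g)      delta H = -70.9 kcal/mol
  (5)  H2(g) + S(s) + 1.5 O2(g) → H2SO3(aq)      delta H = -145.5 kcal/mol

delta H = -68.3 kcal/mol

(1) × 2 (scale by 2 for the 2 H2S(g)): (2)·(-4.9) = -9.8 kcal/mol
(2): not needed (SO3(g) appears nowhere else).
(3) reversed and × 3 (reverse to put H2O(l) on the reactant side; ×3 to match 3 H2O(l) in the target): contributes −3·x
(4) as written (SO2(g) already on the product side): -70.9 kcal/mol
(5) as written (H2SO3(aq) already on the product side): -145.5 kcal/mol
-21.3 = (-9.8) + (-70.9) + (-145.5) − 3·x
x = (-21.3 − (-226.2)) / (-3) = -68.3 kcal/mol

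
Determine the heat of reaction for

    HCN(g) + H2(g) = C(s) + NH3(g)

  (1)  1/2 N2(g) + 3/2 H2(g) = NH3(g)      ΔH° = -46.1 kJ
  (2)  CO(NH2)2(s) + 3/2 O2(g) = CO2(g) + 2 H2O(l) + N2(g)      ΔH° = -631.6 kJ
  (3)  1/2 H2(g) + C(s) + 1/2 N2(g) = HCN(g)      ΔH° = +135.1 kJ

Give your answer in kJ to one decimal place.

ΔH° = -181.2 kJ

(1) as written: -46.1 kJ
(2): not needed.
(3) reversed: -135.1 kJ
ΔH° = (1)·(-46.1) + (-1)·(+135.1) = -181.2 kJ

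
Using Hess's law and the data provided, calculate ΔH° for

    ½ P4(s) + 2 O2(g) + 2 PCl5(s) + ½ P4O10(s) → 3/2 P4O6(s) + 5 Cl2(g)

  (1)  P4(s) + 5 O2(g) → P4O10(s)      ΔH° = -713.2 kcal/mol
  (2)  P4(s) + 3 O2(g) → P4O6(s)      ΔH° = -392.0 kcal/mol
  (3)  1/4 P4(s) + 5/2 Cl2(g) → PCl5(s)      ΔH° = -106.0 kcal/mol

(1) reversed and × 1/2 (reverse to put P4O10(s) on the reactant side; ×1/2 to match 1/2 P4O10(s) in the target): (-1/2)·(-713.2) = +356.6 kcal/mol
(2) × 3/2 (×3/2 to match 3/2 P4O6(s) in the target): (3/2)·(-392.0) = -588.0 kcal/mol
(3) reversed and × 2 (PCl5(s) must end up as a reactant; scale by 2 for the 2 PCl5(s)): (-2)·(-106.0) = +212.0 kcal/mol
Since enthalpy is a state function, ΔH° = (+356.6) + (-588.0) + (+212.0) = -19.4 kcal/mol

ΔH° = -19.4 kcal/mol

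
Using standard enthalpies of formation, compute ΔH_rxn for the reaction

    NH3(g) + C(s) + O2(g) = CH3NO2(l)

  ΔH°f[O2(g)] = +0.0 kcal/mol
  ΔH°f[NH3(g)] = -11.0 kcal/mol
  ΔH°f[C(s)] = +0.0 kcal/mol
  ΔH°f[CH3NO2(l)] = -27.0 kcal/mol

ΔH°rxn = Σ nΔHf°(products) − Σ nΔHf°(reactants).
Products: 1·(-27.0) = -27.0
Reactants: 1·(-11.0) + 1·(+0.0) + 1·(+0.0) = -11.0
ΔH_rxn = (-27.0) − (-11.0) = -16.0 kcal/mol

ΔH_rxn = -16.0 kcal/mol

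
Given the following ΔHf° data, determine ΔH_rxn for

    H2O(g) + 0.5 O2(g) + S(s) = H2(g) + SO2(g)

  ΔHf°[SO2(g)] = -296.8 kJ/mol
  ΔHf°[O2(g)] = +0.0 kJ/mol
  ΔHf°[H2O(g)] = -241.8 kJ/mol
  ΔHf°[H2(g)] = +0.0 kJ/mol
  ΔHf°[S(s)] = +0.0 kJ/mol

ΔH_rxn = -55.0 kJ/mol

ΔH°rxn = Σ nΔHf°(products) − Σ nΔHf°(reactants).
Products: 1·(+0.0) + 1·(-296.8) = -296.8
Reactants: 1·(-241.8) + 1/2·(+0.0) + 1·(+0.0) = -241.8
ΔH_rxn = (-296.8) − (-241.8) = -55.0 kJ/mol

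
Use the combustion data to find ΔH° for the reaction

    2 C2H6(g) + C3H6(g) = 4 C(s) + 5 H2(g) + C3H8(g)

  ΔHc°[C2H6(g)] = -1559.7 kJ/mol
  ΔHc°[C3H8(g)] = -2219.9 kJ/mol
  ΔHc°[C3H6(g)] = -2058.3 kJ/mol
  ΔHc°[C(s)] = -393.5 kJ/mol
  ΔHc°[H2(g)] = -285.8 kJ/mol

Using ΔH = Σ nΔHc°(reactants) − Σ nΔHc°(products):
= [2·(-1559.7) + 1·(-2058.3)] − [4·(-393.5) + 5·(-285.8) + 1·(-2219.9)]
= 45.2 kJ/mol

ΔH° = 45.2 kJ/mol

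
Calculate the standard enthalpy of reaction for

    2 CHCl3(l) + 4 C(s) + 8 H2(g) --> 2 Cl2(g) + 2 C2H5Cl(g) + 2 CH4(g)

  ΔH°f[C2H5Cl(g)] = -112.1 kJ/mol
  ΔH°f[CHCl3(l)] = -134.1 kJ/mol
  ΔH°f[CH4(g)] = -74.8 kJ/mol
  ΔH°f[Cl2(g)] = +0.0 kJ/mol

ΔH° = -105.6 kJ/mol

ΔH°rxn = Σ nΔHf°(products) − Σ nΔHf°(reactants).
Products: 2·(+0.0) + 2·(-112.1) + 2·(-74.8) = -373.8
Reactants: 2·(-134.1) + 4·(+0.0) + 8·(+0.0) = -268.2
ΔH° = (-373.8) − (-268.2) = -105.6 kJ/mol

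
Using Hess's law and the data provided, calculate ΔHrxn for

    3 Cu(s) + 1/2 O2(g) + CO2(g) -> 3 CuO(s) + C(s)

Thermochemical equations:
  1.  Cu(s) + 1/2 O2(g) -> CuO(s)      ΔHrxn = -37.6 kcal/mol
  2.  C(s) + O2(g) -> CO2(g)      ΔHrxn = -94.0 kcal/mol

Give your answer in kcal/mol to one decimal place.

eq. 1 × 3: (3)·(-37.6) = -112.8 kcal/mol
eq. 2 reversed: +94.0 kcal/mol
ΔHrxn = (-112.8) + (+94.0) = -18.8 kcal/mol

ΔHrxn = -18.8 kcal/mol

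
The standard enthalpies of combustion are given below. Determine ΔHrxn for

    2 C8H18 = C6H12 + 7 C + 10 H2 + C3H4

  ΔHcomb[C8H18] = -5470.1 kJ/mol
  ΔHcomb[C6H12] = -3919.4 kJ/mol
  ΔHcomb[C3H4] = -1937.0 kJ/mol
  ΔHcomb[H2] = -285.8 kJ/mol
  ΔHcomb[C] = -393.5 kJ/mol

ΔHrxn = 528.7 kJ/mol

With combustion enthalpies, reactants minus products:
= [2·(-5470.1)] − [1·(-3919.4) + 7·(-393.5) + 10·(-285.8) + 1·(-1937.0)]
= 528.7 kJ/mol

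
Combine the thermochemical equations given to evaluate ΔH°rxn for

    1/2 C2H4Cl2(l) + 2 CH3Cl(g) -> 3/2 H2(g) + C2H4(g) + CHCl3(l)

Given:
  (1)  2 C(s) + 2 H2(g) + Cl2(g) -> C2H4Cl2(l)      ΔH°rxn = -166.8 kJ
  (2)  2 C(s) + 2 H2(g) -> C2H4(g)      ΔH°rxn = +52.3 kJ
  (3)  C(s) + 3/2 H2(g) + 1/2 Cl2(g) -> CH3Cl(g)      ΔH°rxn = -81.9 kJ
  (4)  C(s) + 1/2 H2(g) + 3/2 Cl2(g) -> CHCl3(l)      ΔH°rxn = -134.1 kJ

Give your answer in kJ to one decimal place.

ΔH°rxn = 165.4 kJ

(1) reversed and × 1/2: (-1/2)·(-166.8) = +83.4 kJ
(2) as written: +52.3 kJ
(3) reversed and × 2: (-2)·(-81.9) = +163.8 kJ
(4) as written: -134.1 kJ
By Hess's law, ΔH°rxn = (-1/2)·(-166.8) + (1)·(+52.3) + (-2)·(-81.9) + (1)·(-134.1) = 165.4 kJ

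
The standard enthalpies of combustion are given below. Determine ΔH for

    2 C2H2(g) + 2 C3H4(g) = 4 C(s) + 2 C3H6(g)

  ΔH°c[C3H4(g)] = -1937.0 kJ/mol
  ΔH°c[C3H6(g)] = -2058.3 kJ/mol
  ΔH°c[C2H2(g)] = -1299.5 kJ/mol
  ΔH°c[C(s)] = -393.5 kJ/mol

Using ΔH = Σ nΔHc°(reactants) − Σ nΔHc°(products):
= [2·(-1299.5) + 2·(-1937.0)] − [4·(-393.5) + 2·(-2058.3)]
= -782.4 kJ/mol

ΔH = -782.4 kJ/mol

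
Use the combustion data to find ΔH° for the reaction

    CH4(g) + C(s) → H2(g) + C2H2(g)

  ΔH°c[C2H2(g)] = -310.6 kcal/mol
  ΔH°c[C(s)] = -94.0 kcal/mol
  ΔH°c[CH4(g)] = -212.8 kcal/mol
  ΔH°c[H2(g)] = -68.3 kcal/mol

ΔH° = 72.1 kcal/mol

Using ΔH = Σ nΔHc°(reactants) − Σ nΔHc°(products):
= [1·(-212.8) + 1·(-94.0)] − [1·(-68.3) + 1·(-310.6)]
= 72.1 kcal/mol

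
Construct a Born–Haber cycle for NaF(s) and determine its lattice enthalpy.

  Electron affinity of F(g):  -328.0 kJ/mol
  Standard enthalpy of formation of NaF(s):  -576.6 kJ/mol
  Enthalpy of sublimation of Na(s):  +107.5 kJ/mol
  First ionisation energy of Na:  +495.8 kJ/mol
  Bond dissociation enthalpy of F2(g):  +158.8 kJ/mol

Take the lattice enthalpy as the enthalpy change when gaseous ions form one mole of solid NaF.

U = -931.3 kJ/mol

ΔHf° = 1·ΔHsub + 1·(ΣIE) + 1/2·D(F2) + 1·EA + U
-576.6 = 1·(+107.5) + 1·(+495.8) + 1/2·(+158.8) + 1·(-328.0) + U
U = -576.6 − (+354.7) = -931.3 kJ/mol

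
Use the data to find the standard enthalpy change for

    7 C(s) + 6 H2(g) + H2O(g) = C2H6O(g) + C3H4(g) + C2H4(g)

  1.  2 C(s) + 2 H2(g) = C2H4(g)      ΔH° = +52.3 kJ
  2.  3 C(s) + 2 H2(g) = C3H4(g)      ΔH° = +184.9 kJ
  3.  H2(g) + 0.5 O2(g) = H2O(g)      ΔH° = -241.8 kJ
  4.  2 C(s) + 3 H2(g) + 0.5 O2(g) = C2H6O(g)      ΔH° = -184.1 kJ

ΔH° = 294.9 kJ

eq. 1 as written: +52.3 kJ
eq. 2 as written: +184.9 kJ
eq. 3 reversed: +241.8 kJ
eq. 4 as written: -184.1 kJ
Combining the equations, ΔH° = (+52.3) + (+184.9) + (+241.8) + (-184.1) = 294.9 kJ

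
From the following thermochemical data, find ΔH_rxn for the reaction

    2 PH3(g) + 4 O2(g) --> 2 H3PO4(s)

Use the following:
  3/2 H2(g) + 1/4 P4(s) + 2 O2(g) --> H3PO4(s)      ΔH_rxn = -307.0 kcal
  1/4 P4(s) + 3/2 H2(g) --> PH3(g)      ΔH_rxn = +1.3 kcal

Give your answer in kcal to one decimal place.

ΔH_rxn = -616.6 kcal

equation 1 × 2 (scale by 2 for the 2 H3PO4(s)): (2)·(-307.0) = -614.0 kcal
equation 2 reversed and × 2 (reverse to put PH3(g) on the reactant side; ×2 to match 2 PH3(g) in the target): (-2)·(+1.3) = -2.6 kcal
By Hess's law, ΔH_rxn = (-614.0) + (-2.6) = -616.6 kcal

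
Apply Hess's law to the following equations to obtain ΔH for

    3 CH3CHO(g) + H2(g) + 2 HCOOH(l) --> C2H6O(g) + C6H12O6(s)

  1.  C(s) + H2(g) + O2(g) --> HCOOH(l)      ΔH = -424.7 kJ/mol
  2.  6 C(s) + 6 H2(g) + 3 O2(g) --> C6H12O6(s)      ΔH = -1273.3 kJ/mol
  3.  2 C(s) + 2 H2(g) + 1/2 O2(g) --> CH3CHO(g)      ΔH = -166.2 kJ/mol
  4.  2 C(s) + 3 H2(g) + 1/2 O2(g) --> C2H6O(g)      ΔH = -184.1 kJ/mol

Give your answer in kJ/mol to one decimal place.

ΔH = -109.4 kJ/mol

eq. 1 reversed and × 2 (HCOOH(l) must end up as a reactant; ×2 to match 2 HCOOH(l) in the target): (-2)·(-424.7) = +849.4 kJ/mol
eq. 2 as written (C6H12O6(s) already on the product side): -1273.3 kJ/mol
eq. 3 reversed and × 3 (CH3CHO(g) must end up as a reactant; ×3 to match 3 CH3CHO(g) in the target): (-3)·(-166.2) = +498.6 kJ/mol
eq. 4 as written (C2H6O(g) already on the product side): -184.1 kJ/mol
Combining the equations, ΔH = (-2)·(-424.7) + (1)·(-1273.3) + (-3)·(-166.2) + (1)·(-184.1) = -109.4 kJ/mol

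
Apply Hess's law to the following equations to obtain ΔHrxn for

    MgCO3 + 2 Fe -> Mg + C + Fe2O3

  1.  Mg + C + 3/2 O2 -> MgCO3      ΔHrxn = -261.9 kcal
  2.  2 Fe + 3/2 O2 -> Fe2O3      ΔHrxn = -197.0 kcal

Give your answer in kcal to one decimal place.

ΔHrxn = 64.9 kcal

eq. 1 reversed (reverse to put MgCO3 on the reactant side): +261.9 kcal
eq. 2 as written (Fe2O3 already on the product side): -197.0 kcal
ΔHrxn = (+261.9) + (-197.0) = 64.9 kcal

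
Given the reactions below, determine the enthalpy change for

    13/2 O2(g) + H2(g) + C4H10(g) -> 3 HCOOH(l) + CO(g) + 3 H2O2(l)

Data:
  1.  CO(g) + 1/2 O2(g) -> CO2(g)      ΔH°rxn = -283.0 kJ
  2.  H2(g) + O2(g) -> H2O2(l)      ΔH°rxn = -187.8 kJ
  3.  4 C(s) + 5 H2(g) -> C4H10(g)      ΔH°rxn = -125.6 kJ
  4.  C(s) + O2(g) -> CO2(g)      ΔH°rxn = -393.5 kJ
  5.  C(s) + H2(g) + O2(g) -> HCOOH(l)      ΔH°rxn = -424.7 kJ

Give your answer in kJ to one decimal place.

ΔH°rxn = -1822.4 kJ

eq. 1 reversed (CO(g) must end up as a product): +283.0 kJ
eq. 2 × 3 (×3 to match 3 H2O2(l) in the target): (3)·(-187.8) = -563.4 kJ
eq. 3 reversed (reverse to put C4H10(g) on the reactant side): +125.6 kJ
eq. 4 as written: -393.5 kJ
eq. 5 × 3 (scale by 3 for the 3 HCOOH(l)): (3)·(-424.7) = -1274.1 kJ
ΔH°rxn = (-1)·(-283.0) + (3)·(-187.8) + (-1)·(-125.6) + (1)·(-393.5) + (3)·(-424.7) = -1822.4 kJ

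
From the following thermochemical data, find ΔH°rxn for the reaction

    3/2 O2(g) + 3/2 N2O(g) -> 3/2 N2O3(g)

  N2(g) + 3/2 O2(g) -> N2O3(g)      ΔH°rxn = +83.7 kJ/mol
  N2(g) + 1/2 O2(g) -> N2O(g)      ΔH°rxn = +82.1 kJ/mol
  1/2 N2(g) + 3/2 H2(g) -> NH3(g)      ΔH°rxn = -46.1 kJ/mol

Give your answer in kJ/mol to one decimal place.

equation 1 × 3/2: (3/2)·(+83.7) = +125.55 kJ/mol
equation 2 reversed and × 3/2: (-3/2)·(+82.1) = -123.15 kJ/mol
equation 3: not needed.
Combining the equations, ΔH°rxn = (3/2)·(+83.7) + (-3/2)·(+82.1) = 2.4 kJ/mol

ΔH°rxn = 2.4 kJ/mol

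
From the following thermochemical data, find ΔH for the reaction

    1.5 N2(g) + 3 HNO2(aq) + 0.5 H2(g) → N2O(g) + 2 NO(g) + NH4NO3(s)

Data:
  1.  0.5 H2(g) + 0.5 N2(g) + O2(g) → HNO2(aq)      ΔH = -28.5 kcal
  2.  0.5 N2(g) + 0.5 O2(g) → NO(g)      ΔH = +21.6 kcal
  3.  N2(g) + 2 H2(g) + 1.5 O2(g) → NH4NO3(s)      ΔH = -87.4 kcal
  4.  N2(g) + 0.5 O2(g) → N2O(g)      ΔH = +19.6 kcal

eq. 1 reversed and × 3 (reverse to put HNO2(aq) on the reactant side; scale by 3 for the 3 HNO2(aq)): (-3)·(-28.5) = +85.5 kcal
eq. 2 × 2 (×2 to match 2 NO(g) in the target): (2)·(+21.6) = +43.2 kcal
eq. 3 as written (NH4NO3(s) already on the product side): -87.4 kcal
eq. 4 as written (N2O(g) already on the product side): +19.6 kcal
Since enthalpy is a state function, ΔH = (+85.5) + (+43.2) + (-87.4) + (+19.6) = 60.9 kcal

ΔH = 60.9 kcal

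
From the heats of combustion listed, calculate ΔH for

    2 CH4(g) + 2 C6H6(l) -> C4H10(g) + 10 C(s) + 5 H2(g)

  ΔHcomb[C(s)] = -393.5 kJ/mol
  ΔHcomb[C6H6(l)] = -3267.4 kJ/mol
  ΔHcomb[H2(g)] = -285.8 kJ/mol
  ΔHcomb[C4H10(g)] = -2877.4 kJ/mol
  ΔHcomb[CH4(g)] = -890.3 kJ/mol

Using ΔH = Σ nΔHc°(reactants) − Σ nΔHc°(products):
= [2·(-890.3) + 2·(-3267.4)] − [1·(-2877.4) + 10·(-393.5) + 5·(-285.8)]
= -74.0 kJ/mol

ΔH = -74.0 kJ/mol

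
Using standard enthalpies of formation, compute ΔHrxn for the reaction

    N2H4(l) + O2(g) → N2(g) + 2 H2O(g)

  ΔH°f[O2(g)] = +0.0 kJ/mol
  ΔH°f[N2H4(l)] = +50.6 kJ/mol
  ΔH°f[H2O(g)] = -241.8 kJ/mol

Products: 1·(+0.0) + 2·(-241.8) = -483.6
Reactants: 1·(+50.6) + 1·(+0.0) = +50.6
ΔHrxn = (-483.6) − (+50.6) = -534.2 kJ/mol

ΔHrxn = -534.2 kJ/mol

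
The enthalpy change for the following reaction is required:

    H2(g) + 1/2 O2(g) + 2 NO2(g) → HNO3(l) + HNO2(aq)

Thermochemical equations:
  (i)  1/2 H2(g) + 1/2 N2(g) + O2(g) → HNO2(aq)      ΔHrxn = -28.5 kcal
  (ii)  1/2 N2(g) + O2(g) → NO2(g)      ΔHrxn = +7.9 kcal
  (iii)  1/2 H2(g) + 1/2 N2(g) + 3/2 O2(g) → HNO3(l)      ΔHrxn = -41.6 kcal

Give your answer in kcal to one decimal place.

ΔHrxn = -85.9 kcal

(i) as written: -28.5 kcal
(ii) reversed and × 2: (-2)·(+7.9) = -15.8 kcal
(iii) as written: -41.6 kcal
ΔHrxn = (-28.5) + (-15.8) + (-41.6) = -85.9 kcal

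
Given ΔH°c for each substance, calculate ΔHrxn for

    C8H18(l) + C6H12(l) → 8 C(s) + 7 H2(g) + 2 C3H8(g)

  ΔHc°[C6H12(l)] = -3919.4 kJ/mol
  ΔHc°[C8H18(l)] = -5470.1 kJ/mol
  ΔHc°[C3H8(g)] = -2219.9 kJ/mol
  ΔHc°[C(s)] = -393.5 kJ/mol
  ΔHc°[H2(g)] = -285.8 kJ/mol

Using ΔH = Σ nΔHc°(reactants) − Σ nΔHc°(products):
= [1·(-5470.1) + 1·(-3919.4)] − [8·(-393.5) + 7·(-285.8) + 2·(-2219.9)]
= 198.9 kJ/mol

ΔHrxn = 198.9 kJ/mol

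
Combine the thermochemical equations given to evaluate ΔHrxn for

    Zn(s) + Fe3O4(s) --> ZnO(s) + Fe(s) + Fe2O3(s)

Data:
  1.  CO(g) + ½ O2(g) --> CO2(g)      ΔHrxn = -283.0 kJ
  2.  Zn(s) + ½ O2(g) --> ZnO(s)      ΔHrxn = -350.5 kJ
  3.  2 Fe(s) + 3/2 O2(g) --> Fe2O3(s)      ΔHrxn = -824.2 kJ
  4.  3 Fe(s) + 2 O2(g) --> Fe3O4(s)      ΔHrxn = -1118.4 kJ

eq. 1: not needed (CO2(g) appears nowhere else).
eq. 2 as written (ZnO(s) already on the product side): -350.5 kJ
eq. 3 as written (Fe2O3(s) already on the product side): -824.2 kJ
eq. 4 reversed (reverse to put Fe3O4(s) on the reactant side): +1118.4 kJ
By Hess's law, ΔHrxn = (-350.5) + (-824.2) + (+1118.4) = -56.3 kJ

ΔHrxn = -56.3 kJ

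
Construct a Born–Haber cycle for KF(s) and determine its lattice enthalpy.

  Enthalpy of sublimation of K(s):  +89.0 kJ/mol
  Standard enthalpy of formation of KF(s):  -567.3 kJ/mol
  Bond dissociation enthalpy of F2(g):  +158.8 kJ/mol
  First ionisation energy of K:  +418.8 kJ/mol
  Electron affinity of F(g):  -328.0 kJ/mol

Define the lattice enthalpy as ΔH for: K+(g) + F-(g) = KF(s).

U = -826.5 kJ/mol

ΔHf° = 1·ΔHsub + 1·(ΣIE) + 1/2·D(F2) + 1·EA + U
-567.3 = 1·(+89.0) + 1·(+418.8) + 1/2·(+158.8) + 1·(-328.0) + U
U = -567.3 − (+259.2) = -826.5 kJ/mol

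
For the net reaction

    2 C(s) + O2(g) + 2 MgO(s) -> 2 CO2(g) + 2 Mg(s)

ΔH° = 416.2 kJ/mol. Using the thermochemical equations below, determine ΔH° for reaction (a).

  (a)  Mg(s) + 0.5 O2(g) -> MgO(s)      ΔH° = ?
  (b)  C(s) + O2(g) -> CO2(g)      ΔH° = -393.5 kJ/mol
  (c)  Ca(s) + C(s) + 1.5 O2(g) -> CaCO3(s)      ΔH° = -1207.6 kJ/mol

(a) reversed and × 2: contributes −2·x
(b) × 2: (2)·(-393.5) = -787.0 kJ/mol
(c): not needed.
+416.2 = (-787.0) − 2·x
x = (+416.2 − (-787.0)) / (-2) = -601.6 kJ/mol

ΔH° = -601.6 kJ/mol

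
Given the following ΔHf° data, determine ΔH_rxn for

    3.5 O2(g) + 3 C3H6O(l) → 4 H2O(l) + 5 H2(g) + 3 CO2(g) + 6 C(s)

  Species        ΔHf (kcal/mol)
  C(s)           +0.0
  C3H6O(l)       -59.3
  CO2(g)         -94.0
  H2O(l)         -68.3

ΔH°rxn = Σ nΔHf°(products) − Σ nΔHf°(reactants).
Products: 4·(-68.3) + 5·(+0.0) + 3·(-94.0) + 6·(+0.0) = -555.2
Reactants: 7/2·(+0.0) + 3·(-59.3) = -177.9
ΔH_rxn = (-555.2) − (-177.9) = -377.3 kcal/mol

ΔH_rxn = -377.3 kcal/mol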